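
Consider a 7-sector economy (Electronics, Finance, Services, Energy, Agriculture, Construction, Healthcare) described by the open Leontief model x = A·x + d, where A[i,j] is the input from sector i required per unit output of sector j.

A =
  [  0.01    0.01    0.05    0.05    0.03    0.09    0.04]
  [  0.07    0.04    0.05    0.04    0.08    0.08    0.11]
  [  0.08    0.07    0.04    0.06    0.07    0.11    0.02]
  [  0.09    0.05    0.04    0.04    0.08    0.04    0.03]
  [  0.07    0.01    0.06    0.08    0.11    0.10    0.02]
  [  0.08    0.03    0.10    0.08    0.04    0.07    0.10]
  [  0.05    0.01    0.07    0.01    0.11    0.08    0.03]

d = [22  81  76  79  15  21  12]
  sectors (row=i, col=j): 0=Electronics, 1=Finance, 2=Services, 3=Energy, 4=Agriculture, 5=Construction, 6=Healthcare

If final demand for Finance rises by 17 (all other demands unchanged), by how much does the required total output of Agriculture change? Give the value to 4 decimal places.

0.5677

Form M = I − A:
  [  0.99   -0.01   -0.05   -0.05   -0.03   -0.09   -0.04]
  [ -0.07    0.96   -0.05   -0.04   -0.08   -0.08   -0.11]
  [ -0.08   -0.07    0.96   -0.06   -0.07   -0.11   -0.02]
  [ -0.09   -0.05   -0.04    0.96   -0.08   -0.04   -0.03]
  [ -0.07   -0.01   -0.06   -0.08    0.89   -0.10   -0.02]
  [ -0.08   -0.03   -0.10   -0.08   -0.04    0.93   -0.10]
  [ -0.05   -0.01   -0.07   -0.01   -0.11   -0.08    0.97]
Leontief inverse L = M⁻¹:
  [  1.0438    0.0262    0.0811    0.0773    0.0646    0.1287    0.0647]
  [  0.1197    1.0620    0.0997    0.0821    0.1396    0.1460    0.1479]
  [  0.1297    0.0934    1.0878    0.1039    0.1230    0.1723    0.0619]
  [  0.1279    0.0677    0.0767    1.0746    0.1246    0.0920    0.0598]
  [  0.1207    0.0334    0.1070    0.1255    1.1646    0.1626    0.0556]
  [  0.1335    0.0568    0.1501    0.1234    0.1008    1.1389    0.1384]
  [  0.0904    0.0282    0.1090    0.0478    0.1553    0.1339    1.0586]
Total output x = L · d:
  x_0 = 1.0438·22 + 0.0262·81 + 0.0811·76 + 0.0773·79 + 0.0646·15 + 0.1287·21 + 0.0647·12 = 41.8038
  x_1 = 0.1197·22 + 1.0620·81 + 0.0997·76 + 0.0821·79 + 0.1396·15 + 0.1460·21 + 0.1479·12 = 109.6492
  x_2 = 0.1297·22 + 0.0934·81 + 1.0878·76 + 0.1039·79 + 0.1230·15 + 0.1723·21 + 0.0619·12 = 107.5001
  x_3 = 0.1279·22 + 0.0677·81 + 0.0767·76 + 1.0746·79 + 0.1246·15 + 0.0920·21 + 0.0598·12 = 103.5406
  x_4 = 0.1207·22 + 0.0334·81 + 0.1070·76 + 0.1255·79 + 1.1646·15 + 0.1626·21 + 0.0556·12 = 44.9647
  x_5 = 0.1335·22 + 0.0568·81 + 0.1501·76 + 0.1234·79 + 0.1008·15 + 1.1389·21 + 0.1384·12 = 55.7890
  x_6 = 0.0904·22 + 0.0282·81 + 0.1090·76 + 0.0478·79 + 0.1553·15 + 0.1339·21 + 1.0586·12 = 34.1818
Δx_4 = L[4,1] · Δd_1 = 0.0334 · 17 = 0.5677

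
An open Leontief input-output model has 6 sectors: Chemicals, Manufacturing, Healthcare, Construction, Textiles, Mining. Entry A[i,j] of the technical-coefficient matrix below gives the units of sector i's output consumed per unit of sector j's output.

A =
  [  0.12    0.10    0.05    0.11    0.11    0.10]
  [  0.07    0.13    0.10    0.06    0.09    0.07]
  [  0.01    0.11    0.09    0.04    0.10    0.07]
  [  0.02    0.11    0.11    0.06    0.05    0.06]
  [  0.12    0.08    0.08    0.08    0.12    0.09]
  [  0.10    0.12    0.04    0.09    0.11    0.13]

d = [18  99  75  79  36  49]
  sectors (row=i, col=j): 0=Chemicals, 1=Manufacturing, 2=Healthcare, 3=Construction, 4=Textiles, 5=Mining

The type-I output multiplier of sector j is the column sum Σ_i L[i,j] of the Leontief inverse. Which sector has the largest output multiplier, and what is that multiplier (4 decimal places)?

Manufacturing (2.3533)

Form M = I − A:
  [  0.88   -0.10   -0.05   -0.11   -0.11   -0.10]
  [ -0.07    0.87   -0.10   -0.06   -0.09   -0.07]
  [ -0.01   -0.11    0.91   -0.04   -0.10   -0.07]
  [ -0.02   -0.11   -0.11    0.94   -0.05   -0.06]
  [ -0.12   -0.08   -0.08   -0.08    0.88   -0.09]
  [ -0.10   -0.12   -0.04   -0.09   -0.11    0.87]
Leontief inverse L = M⁻¹:
  [  1.2163    0.2339    0.1465    0.2030    0.2302    0.2082]
  [  0.1496    1.2479    0.1863    0.1373    0.1956    0.1623]
  [  0.0735    0.2049    1.1603    0.1007    0.1858    0.1445]
  [  0.0760    0.2024    0.1786    1.1168    0.1302    0.1299]
  [  0.2134    0.2085    0.1725    0.1696    1.2380    0.1950]
  [  0.1987    0.2557    0.1362    0.1839    0.2320    1.2405]
Total output x = L · d:
  x_0 = 1.2163·18 + 0.2339·99 + 0.1465·75 + 0.2030·79 + 0.2302·36 + 0.2082·49 = 90.5575
  x_1 = 0.1496·18 + 1.2479·99 + 0.1863·75 + 0.1373·79 + 0.1956·36 + 0.1623·49 = 166.0431
  x_2 = 0.0735·18 + 0.2049·99 + 1.1603·75 + 0.1007·79 + 0.1858·36 + 0.1445·49 = 130.3533
  x_3 = 0.0760·18 + 0.2024·99 + 0.1786·75 + 1.1168·79 + 0.1302·36 + 0.1299·49 = 134.0723
  x_4 = 0.2134·18 + 0.2085·99 + 0.1725·75 + 0.1696·79 + 1.2380·36 + 0.1950·49 = 104.9469
  x_5 = 0.1987·18 + 0.2557·99 + 0.1362·75 + 0.1839·79 + 0.2320·36 + 1.2405·49 = 122.7652
Output multipliers (column sums of L):
  Chemicals: 1.9275
  Manufacturing: 2.3533
  Healthcare: 1.9803
  Construction: 1.9113
  Textiles: 2.2116
  Mining: 2.0803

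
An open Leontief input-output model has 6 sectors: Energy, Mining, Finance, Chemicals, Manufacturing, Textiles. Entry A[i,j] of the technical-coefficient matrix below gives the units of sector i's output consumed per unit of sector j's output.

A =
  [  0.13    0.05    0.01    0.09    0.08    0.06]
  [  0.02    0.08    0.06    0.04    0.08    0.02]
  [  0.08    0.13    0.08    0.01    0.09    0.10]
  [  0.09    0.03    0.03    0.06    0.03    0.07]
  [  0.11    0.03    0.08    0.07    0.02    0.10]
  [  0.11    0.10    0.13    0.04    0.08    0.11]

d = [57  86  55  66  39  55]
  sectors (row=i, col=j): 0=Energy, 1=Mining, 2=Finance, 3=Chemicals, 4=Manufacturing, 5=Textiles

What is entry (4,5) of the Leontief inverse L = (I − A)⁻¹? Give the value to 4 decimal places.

L[4,5] = 0.1569

Form M = I − A:
  [  0.87   -0.05   -0.01   -0.09   -0.08   -0.06]
  [ -0.02    0.92   -0.06   -0.04   -0.08   -0.02]
  [ -0.08   -0.13    0.92   -0.01   -0.09   -0.10]
  [ -0.09   -0.03   -0.03    0.94   -0.03   -0.07]
  [ -0.11   -0.03   -0.08   -0.07    0.98   -0.10]
  [ -0.11   -0.10   -0.13   -0.04   -0.08    0.89]
Leontief inverse L = M⁻¹:
  [  1.1999    0.0930    0.0502    0.1334    0.1234    0.1130]
  [  0.0623    1.1155    0.0934    0.0652    0.1114    0.0574]
  [  0.1541    0.1936    1.1390    0.0531    0.1480    0.1635]
  [  0.1424    0.0664    0.0628    1.0906    0.0653    0.1113]
  [  0.1798    0.0830    0.1261    0.1084    1.0696    0.1569]
  [  0.2004    0.1756    0.1972    0.0903    0.1485    1.1870]
Total output x = L · d:
  x_0 = 1.1999·57 + 0.0930·86 + 0.0502·55 + 0.1334·66 + 0.1234·39 + 0.1130·55 = 98.9746
  x_1 = 0.0623·57 + 1.1155·86 + 0.0934·55 + 0.0652·66 + 0.1114·39 + 0.0574·55 = 116.4248
  x_2 = 0.1541·57 + 0.1936·86 + 1.1390·55 + 0.0531·66 + 0.1480·39 + 0.1635·55 = 106.3438
  x_3 = 0.1424·57 + 0.0664·86 + 0.0628·55 + 1.0906·66 + 0.0653·39 + 0.1113·55 = 97.9292
  x_4 = 0.1798·57 + 0.0830·86 + 0.1261·55 + 0.1084·66 + 1.0696·39 + 0.1569·55 = 81.8190
  x_5 = 0.2004·57 + 0.1756·86 + 0.1972·55 + 0.0903·66 + 0.1485·39 + 1.1870·55 = 114.4012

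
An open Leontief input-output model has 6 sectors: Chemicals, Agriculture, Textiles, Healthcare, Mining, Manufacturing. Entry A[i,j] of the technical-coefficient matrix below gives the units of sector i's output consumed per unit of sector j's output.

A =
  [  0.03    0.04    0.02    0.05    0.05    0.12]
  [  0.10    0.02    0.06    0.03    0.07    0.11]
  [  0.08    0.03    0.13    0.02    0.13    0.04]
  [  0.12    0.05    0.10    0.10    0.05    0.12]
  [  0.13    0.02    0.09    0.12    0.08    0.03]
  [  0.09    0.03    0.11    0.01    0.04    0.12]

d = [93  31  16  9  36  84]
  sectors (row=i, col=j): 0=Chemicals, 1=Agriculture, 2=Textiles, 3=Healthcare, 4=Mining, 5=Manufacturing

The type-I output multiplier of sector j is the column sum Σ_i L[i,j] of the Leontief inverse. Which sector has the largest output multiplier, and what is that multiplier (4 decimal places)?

Form M = I − A:
  [  0.97   -0.04   -0.02   -0.05   -0.05   -0.12]
  [ -0.10    0.98   -0.06   -0.03   -0.07   -0.11]
  [ -0.08   -0.03    0.87   -0.02   -0.13   -0.04]
  [ -0.12   -0.05   -0.10    0.90   -0.05   -0.12]
  [ -0.13   -0.02   -0.09   -0.12    0.92   -0.03]
  [ -0.09   -0.03   -0.11   -0.01   -0.04    0.88]
Leontief inverse L = M⁻¹:
  [  1.0790    0.0570    0.0678    0.0765    0.0841    0.1706]
  [  0.1558    1.0411    0.1159    0.0631    0.1148    0.1692]
  [  0.1459    0.0525    1.1952    0.0626    0.1884    0.0957]
  [  0.1993    0.0807    0.1797    1.1463    0.1136    0.2056]
  [  0.2008    0.0480    0.1580    0.1691    1.1375    0.1024]
  [  0.1453    0.0510    0.1695    0.0385    0.0891    1.1785]
Total output x = L · d:
  x_0 = 1.0790·93 + 0.0570·31 + 0.0678·16 + 0.0765·9 + 0.0841·36 + 0.1706·84 = 121.2425
  x_1 = 0.1558·93 + 1.0411·31 + 0.1159·16 + 0.0631·9 + 0.1148·36 + 0.1692·84 = 67.5271
  x_2 = 0.1459·93 + 0.0525·31 + 1.1952·16 + 0.0626·9 + 0.1884·36 + 0.0957·84 = 49.7021
  x_3 = 0.1993·93 + 0.0807·31 + 0.1797·16 + 1.1463·9 + 0.1136·36 + 0.2056·84 = 55.5850
  x_4 = 0.2008·93 + 0.0480·31 + 0.1580·16 + 0.1691·9 + 1.1375·36 + 0.1024·84 = 73.7675
  x_5 = 0.1453·93 + 0.0510·31 + 0.1695·16 + 0.0385·9 + 0.0891·36 + 1.1785·84 = 120.3539
Output multipliers (column sums of L):
  Chemicals: 1.9260
  Agriculture: 1.3302
  Textiles: 1.8860
  Healthcare: 1.5561
  Mining: 1.7275
  Manufacturing: 1.9221

Chemicals (1.9260)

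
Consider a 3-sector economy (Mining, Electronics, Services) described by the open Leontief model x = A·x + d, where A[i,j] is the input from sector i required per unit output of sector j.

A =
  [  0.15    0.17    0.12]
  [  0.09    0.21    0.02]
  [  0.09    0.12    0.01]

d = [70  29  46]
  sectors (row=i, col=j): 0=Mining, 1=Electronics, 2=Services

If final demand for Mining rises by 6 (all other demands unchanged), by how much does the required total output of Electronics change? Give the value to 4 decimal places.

Form M = I − A:
  [  0.85   -0.17   -0.12]
  [ -0.09    0.79   -0.02]
  [ -0.09   -0.12    0.99]
Leontief inverse L = M⁻¹:
  [  1.2231    0.2866    0.1540]
  [  0.1426    1.3031    0.0436]
  [  0.1285    0.1840    1.0294]
Total output x = L · d:
  x_0 = 1.2231·70 + 0.2866·29 + 0.1540·46 = 101.0167
  x_1 = 0.1426·70 + 1.3031·29 + 0.0436·46 = 49.7787
  x_2 = 0.1285·70 + 0.1840·29 + 1.0294·46 = 61.6818
Δx_1 = L[1,0] · Δd_0 = 0.1426 · 6 = 0.8556

0.8556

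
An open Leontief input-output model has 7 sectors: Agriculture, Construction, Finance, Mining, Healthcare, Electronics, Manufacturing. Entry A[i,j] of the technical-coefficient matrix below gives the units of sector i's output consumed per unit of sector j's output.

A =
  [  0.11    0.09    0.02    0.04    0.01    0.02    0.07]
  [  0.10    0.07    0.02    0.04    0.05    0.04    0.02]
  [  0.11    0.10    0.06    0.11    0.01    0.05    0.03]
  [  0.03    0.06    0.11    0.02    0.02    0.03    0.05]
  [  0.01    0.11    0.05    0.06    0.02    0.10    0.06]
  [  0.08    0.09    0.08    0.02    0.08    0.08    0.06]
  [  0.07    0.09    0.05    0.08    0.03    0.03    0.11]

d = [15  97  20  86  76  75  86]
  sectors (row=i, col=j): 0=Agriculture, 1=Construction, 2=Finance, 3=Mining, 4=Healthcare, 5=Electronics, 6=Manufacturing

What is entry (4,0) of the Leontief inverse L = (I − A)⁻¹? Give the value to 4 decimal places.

Form M = I − A:
  [  0.89   -0.09   -0.02   -0.04   -0.01   -0.02   -0.07]
  [ -0.10    0.93   -0.02   -0.04   -0.05   -0.04   -0.02]
  [ -0.11   -0.10    0.94   -0.11   -0.01   -0.05   -0.03]
  [ -0.03   -0.06   -0.11    0.98   -0.02   -0.03   -0.05]
  [ -0.01   -0.11   -0.05   -0.06    0.98   -0.10   -0.06]
  [ -0.08   -0.09   -0.08   -0.02   -0.08    0.92   -0.06]
  [ -0.07   -0.09   -0.05   -0.08   -0.03   -0.03    0.89]
Leontief inverse L = M⁻¹:
  [  1.1596    0.1392    0.0464    0.0693    0.0275    0.0424    0.1045]
  [  0.1442    1.1177    0.0464    0.0663    0.0672    0.0654    0.0507]
  [  0.1725    0.1631    1.1006    0.1467    0.0331    0.0813    0.0703]
  [  0.0761    0.1072    0.1379    1.0531    0.0360    0.0546    0.0783]
  [  0.0643    0.1678    0.0881    0.0940    1.0463    0.1334    0.0966]
  [  0.1456    0.1626    0.1208    0.0642    0.1071    1.1209    0.1056]
  [  0.1294    0.1539    0.0896    0.1204    0.0529    0.0617    1.1547]
Total output x = L · d:
  x_0 = 1.1596·15 + 0.1392·97 + 0.0464·20 + 0.0693·86 + 0.0275·76 + 0.0424·75 + 0.1045·86 = 52.0381
  x_1 = 0.1442·15 + 1.1177·97 + 0.0464·20 + 0.0663·86 + 0.0672·76 + 0.0654·75 + 0.0507·86 = 131.5777
  x_2 = 0.1725·15 + 0.1631·97 + 1.1006·20 + 0.1467·86 + 0.0331·76 + 0.0813·75 + 0.0703·86 = 67.6879
  x_3 = 0.0761·15 + 0.1072·97 + 0.1379·20 + 1.0531·86 + 0.0360·76 + 0.0546·75 + 0.0783·86 = 118.4324
  x_4 = 0.0643·15 + 0.1678·97 + 0.0881·20 + 0.0940·86 + 1.0463·76 + 0.1334·75 + 0.0966·86 = 124.9185
  x_5 = 0.1456·15 + 0.1626·97 + 0.1208·20 + 0.0642·86 + 0.1071·76 + 1.1209·75 + 0.1056·86 = 127.1746
  x_6 = 0.1294·15 + 0.1539·97 + 0.0896·20 + 0.1204·86 + 0.0529·76 + 0.0617·75 + 1.1547·86 = 136.9735

L[4,0] = 0.0643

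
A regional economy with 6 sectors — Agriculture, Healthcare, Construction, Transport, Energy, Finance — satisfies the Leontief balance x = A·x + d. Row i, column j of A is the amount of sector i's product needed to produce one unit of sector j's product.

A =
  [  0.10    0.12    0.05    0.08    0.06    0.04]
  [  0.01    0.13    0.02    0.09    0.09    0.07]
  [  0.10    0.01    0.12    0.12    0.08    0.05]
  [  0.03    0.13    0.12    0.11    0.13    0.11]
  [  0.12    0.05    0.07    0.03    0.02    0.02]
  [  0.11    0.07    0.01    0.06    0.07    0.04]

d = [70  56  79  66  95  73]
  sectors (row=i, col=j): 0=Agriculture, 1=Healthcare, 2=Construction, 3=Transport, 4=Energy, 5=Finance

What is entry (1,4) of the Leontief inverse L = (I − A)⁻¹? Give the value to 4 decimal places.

Form M = I − A:
  [  0.90   -0.12   -0.05   -0.08   -0.06   -0.04]
  [ -0.01    0.87   -0.02   -0.09   -0.09   -0.07]
  [ -0.10   -0.01    0.88   -0.12   -0.08   -0.05]
  [ -0.03   -0.13   -0.12    0.89   -0.13   -0.11]
  [ -0.12   -0.05   -0.07   -0.03    0.98   -0.02]
  [ -0.11   -0.07   -0.01   -0.06   -0.07    0.96]
Leontief inverse L = M⁻¹:
  [  1.1565    0.1968    0.1011    0.1475    0.1229    0.0873]
  [  0.0586    1.1978    0.0636    0.1475    0.1464    0.1131]
  [  0.1715    0.0832    1.1876    0.1957    0.1482    0.1006]
  [  0.1140    0.2238    0.1945    1.2017    0.2152    0.1734]
  [  0.1636    0.1007    0.1074    0.0786    1.0625    0.0509]
  [  0.1576    0.1321    0.0486    0.1105    0.1172    1.0755]
Total output x = L · d:
  x_0 = 1.1565·70 + 0.1968·56 + 0.1011·79 + 0.1475·66 + 0.1229·95 + 0.0873·73 = 127.7454
  x_1 = 0.0586·70 + 1.1978·56 + 0.0636·79 + 0.1475·66 + 0.1464·95 + 0.1131·73 = 108.1064
  x_2 = 0.1715·70 + 0.0832·56 + 1.1876·79 + 0.1957·66 + 0.1482·95 + 0.1006·73 = 144.8235
  x_3 = 0.1140·70 + 0.2238·56 + 0.1945·79 + 1.2017·66 + 0.2152·95 + 0.1734·73 = 148.2946
  x_4 = 0.1636·70 + 0.1007·56 + 0.1074·79 + 0.0786·66 + 1.0625·95 + 0.0509·73 = 135.4138
  x_5 = 0.1576·70 + 0.1321·56 + 0.0486·79 + 0.1105·66 + 0.1172·95 + 1.0755·73 = 119.2128

L[1,4] = 0.1464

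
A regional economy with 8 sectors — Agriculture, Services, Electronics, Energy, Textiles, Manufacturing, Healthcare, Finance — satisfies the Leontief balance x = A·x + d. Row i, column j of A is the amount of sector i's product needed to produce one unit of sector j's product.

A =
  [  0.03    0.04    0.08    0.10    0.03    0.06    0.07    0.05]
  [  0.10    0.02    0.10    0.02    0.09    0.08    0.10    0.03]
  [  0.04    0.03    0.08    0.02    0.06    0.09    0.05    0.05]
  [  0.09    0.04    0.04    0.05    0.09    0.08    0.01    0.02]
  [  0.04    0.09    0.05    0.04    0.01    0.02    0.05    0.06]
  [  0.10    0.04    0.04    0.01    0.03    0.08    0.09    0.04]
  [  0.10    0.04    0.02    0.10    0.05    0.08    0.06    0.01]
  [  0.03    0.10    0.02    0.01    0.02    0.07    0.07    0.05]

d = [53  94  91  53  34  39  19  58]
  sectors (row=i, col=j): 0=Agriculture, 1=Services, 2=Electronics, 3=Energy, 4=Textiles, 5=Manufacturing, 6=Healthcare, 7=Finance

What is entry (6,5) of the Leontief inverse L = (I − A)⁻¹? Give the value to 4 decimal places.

Form M = I − A:
  [  0.97   -0.04   -0.08   -0.10   -0.03   -0.06   -0.07   -0.05]
  [ -0.10    0.98   -0.10   -0.02   -0.09   -0.08   -0.10   -0.03]
  [ -0.04   -0.03    0.92   -0.02   -0.06   -0.09   -0.05   -0.05]
  [ -0.09   -0.04   -0.04    0.95   -0.09   -0.08   -0.01   -0.02]
  [ -0.04   -0.09   -0.05   -0.04    0.99   -0.02   -0.05   -0.06]
  [ -0.10   -0.04   -0.04   -0.01   -0.03    0.92   -0.09   -0.04]
  [ -0.10   -0.04   -0.02   -0.10   -0.05   -0.08    0.94   -0.01]
  [ -0.03   -0.10   -0.02   -0.01   -0.02   -0.07   -0.07    0.95]
Leontief inverse L = M⁻¹:
  [  1.0865    0.0780    0.1222    0.1361    0.0710    0.1193    0.1183    0.0797]
  [  0.1614    1.0658    0.1512    0.0672    0.1309    0.1457    0.1601    0.0676]
  [  0.0887    0.0663    1.1191    0.0508    0.0920    0.1420    0.0982    0.0796]
  [  0.1376    0.0763    0.0820    1.0835    0.1224    0.1293    0.0569    0.0506]
  [  0.0844    0.1198    0.0868    0.0685    1.0435    0.0675    0.0926    0.0840]
  [  0.1520    0.0757    0.0810    0.0495    0.0638    1.1346    0.1414    0.0690]
  [  0.1573    0.0774    0.0641    0.1420    0.0896    0.1371    1.1096    0.0402]
  [  0.0792    0.1307    0.0567    0.0394    0.0525    0.1186    0.1174    1.0743]
Total output x = L · d:
  x_0 = 1.0865·53 + 0.0780·94 + 0.1222·91 + 0.1361·53 + 0.0710·34 + 0.1193·39 + 0.1183·19 + 0.0797·58 = 97.1935
  x_1 = 0.1614·53 + 1.0658·94 + 0.1512·91 + 0.0672·53 + 0.1309·34 + 0.1457·39 + 0.1601·19 + 0.0676·58 = 143.1563
  x_2 = 0.0887·53 + 0.0663·94 + 1.1191·91 + 0.0508·53 + 0.0920·34 + 0.1420·39 + 0.0982·19 + 0.0796·58 = 130.6213
  x_3 = 0.1376·53 + 0.0763·94 + 0.0820·91 + 1.0835·53 + 0.1224·34 + 0.1293·39 + 0.0569·19 + 0.0506·58 = 92.5713
  x_4 = 0.0844·53 + 0.1198·94 + 0.0868·91 + 0.0685·53 + 1.0435·34 + 0.0675·39 + 0.0926·19 + 0.0840·58 = 72.0105
  x_5 = 0.1520·53 + 0.0757·94 + 0.0810·91 + 0.0495·53 + 0.0638·34 + 1.1346·39 + 0.1414·19 + 0.0690·58 = 78.2749
  x_6 = 0.1573·53 + 0.0774·94 + 0.0641·91 + 0.1420·53 + 0.0896·34 + 0.1371·39 + 1.1096·19 + 0.0402·58 = 60.7707
  x_7 = 0.0792·53 + 0.1307·94 + 0.0567·91 + 0.0394·53 + 0.0525·34 + 0.1186·39 + 0.1174·19 + 1.0743·58 = 94.6768

L[6,5] = 0.1371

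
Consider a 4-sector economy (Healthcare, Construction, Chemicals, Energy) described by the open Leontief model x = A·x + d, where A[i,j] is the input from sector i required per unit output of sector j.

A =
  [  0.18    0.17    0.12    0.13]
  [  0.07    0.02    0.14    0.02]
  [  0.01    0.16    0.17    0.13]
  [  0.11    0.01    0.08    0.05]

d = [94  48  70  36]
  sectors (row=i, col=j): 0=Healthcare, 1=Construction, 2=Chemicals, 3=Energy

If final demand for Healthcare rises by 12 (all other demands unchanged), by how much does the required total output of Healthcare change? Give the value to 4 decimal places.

15.2854

Form M = I − A:
  [  0.82   -0.17   -0.12   -0.13]
  [ -0.07    0.98   -0.14   -0.02]
  [ -0.01   -0.16    0.83   -0.13]
  [ -0.11   -0.01   -0.08    0.95]
Leontief inverse L = M⁻¹:
  [  1.2738    0.2638    0.2493    0.2140]
  [  0.1026    1.0718    0.2018    0.0642]
  [  0.0592    0.2192    1.2683    0.1863]
  [  0.1536    0.0603    0.1378    1.0938]
Total output x = L · d:
  x_0 = 1.2738·94 + 0.2638·48 + 0.2493·70 + 0.2140·36 = 157.5532
  x_1 = 0.1026·94 + 1.0718·48 + 0.2018·70 + 0.0642·36 = 77.5264
  x_2 = 0.0592·94 + 0.2192·48 + 1.2683·70 + 0.1863·36 = 111.5725
  x_3 = 0.1536·94 + 0.0603·48 + 0.1378·70 + 1.0938·36 = 66.3494
Δx_0 = L[0,0] · Δd_0 = 1.2738 · 12 = 15.2854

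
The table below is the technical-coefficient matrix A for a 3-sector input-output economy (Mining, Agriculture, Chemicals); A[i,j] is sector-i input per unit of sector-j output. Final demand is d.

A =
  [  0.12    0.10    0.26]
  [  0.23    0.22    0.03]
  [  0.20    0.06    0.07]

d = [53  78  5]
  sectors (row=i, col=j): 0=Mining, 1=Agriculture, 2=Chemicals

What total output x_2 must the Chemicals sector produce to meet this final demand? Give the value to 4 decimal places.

31.5350

Form M = I − A:
  [  0.88   -0.10   -0.26]
  [ -0.23    0.78   -0.03]
  [ -0.20   -0.06    0.93]
Leontief inverse L = M⁻¹:
  [  1.2681    0.1903    0.3607]
  [  0.3854    1.3431    0.1511]
  [  0.2976    0.1276    1.1626]
Total output x = L · d:
  x_0 = 1.2681·53 + 0.1903·78 + 0.3607·5 = 83.8557
  x_1 = 0.3854·53 + 1.3431·78 + 0.1511·5 = 125.9396
  x_2 = 0.2976·53 + 0.1276·78 + 1.1626·5 = 31.5350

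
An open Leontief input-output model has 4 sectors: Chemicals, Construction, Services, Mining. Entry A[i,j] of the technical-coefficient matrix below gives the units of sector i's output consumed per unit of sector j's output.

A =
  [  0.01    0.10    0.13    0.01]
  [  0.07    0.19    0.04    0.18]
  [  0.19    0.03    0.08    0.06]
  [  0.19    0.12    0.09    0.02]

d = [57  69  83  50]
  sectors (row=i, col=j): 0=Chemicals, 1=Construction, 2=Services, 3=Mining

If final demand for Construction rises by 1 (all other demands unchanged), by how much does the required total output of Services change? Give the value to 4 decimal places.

0.0846

Form M = I − A:
  [  0.99   -0.10   -0.13   -0.01]
  [ -0.07    0.81   -0.04   -0.18]
  [ -0.19   -0.03    0.92   -0.06]
  [ -0.19   -0.12   -0.09    0.98]
Leontief inverse L = M⁻¹:
  [  1.0601    0.1438    0.1607    0.0471]
  [  0.1584    1.2943    0.1027    0.2456]
  [  0.2402    0.0846    1.1331    0.0874]
  [  0.2470    0.1941    0.1478    1.0676]
Total output x = L · d:
  x_0 = 1.0601·57 + 0.1438·69 + 0.1607·83 + 0.0471·50 = 86.0382
  x_1 = 0.1584·57 + 1.2943·69 + 0.1027·83 + 0.2456·50 = 119.1386
  x_2 = 0.2402·57 + 0.0846·69 + 1.1331·83 + 0.0874·50 = 117.9442
  x_3 = 0.2470·57 + 0.1941·69 + 0.1478·83 + 1.0676·50 = 93.1213
Δx_2 = L[2,1] · Δd_1 = 0.0846 · 1 = 0.0846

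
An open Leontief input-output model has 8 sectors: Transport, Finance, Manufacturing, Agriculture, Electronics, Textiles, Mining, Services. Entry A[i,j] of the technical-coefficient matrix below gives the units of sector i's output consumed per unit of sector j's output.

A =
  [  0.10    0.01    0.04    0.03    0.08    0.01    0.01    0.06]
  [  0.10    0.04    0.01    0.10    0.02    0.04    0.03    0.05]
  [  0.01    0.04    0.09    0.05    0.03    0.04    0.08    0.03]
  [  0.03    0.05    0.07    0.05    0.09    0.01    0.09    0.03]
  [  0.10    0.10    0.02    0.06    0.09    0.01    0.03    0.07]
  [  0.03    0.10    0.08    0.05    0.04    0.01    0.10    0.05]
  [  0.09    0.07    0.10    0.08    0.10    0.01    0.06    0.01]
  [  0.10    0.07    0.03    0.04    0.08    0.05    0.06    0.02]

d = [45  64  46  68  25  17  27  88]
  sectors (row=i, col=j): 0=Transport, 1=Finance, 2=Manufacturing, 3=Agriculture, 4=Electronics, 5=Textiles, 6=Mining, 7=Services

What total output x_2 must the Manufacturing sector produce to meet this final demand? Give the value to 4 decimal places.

76.0937

Form M = I − A:
  [  0.90   -0.01   -0.04   -0.03   -0.08   -0.01   -0.01   -0.06]
  [ -0.10    0.96   -0.01   -0.10   -0.02   -0.04   -0.03   -0.05]
  [ -0.01   -0.04    0.91   -0.05   -0.03   -0.04   -0.08   -0.03]
  [ -0.03   -0.05   -0.07    0.95   -0.09   -0.01   -0.09   -0.03]
  [ -0.10   -0.10   -0.02   -0.06    0.91   -0.01   -0.03   -0.07]
  [ -0.03   -0.10   -0.08   -0.05   -0.04    0.99   -0.10   -0.05]
  [ -0.09   -0.07   -0.10   -0.08   -0.10   -0.01    0.94   -0.01]
  [ -0.10   -0.07   -0.03   -0.04   -0.08   -0.05   -0.06    0.98]
Leontief inverse L = M⁻¹:
  [  1.1462    0.0419    0.0670    0.0598    0.1224    0.0226    0.0368    0.0865]
  [  0.1491    1.0753    0.0448    0.1362    0.0681    0.0534    0.0656    0.0778]
  [  0.0520    0.0782    1.1302    0.0891    0.0726    0.0549    0.1194    0.0537]
  [  0.0843    0.0938    0.1105    1.0947    0.1420    0.0259    0.1292    0.0596]
  [  0.1674    0.1449    0.0559    0.1077    1.1474    0.0286    0.0679    0.1068]
  [  0.0887    0.1445    0.1241    0.1000    0.0930    1.0293    0.1433    0.0803]
  [  0.1540    0.1186    0.1474    0.1319    0.1611    0.0289    1.1057    0.0483]
  [  0.1603    0.1138    0.0691    0.0852    0.1336    0.0655    0.0979    1.0546]
Total output x = L · d:
  x_0 = 1.1462·45 + 0.0419·64 + 0.0670·46 + 0.0598·68 + 0.1224·25 + 0.0226·17 + 0.0368·27 + 0.0865·88 = 73.4558
  x_1 = 0.1491·45 + 1.0753·64 + 0.0448·46 + 0.1362·68 + 0.0681·25 + 0.0534·17 + 0.0656·27 + 0.0778·88 = 98.0711
  x_2 = 0.0520·45 + 0.0782·64 + 1.1302·46 + 0.0891·68 + 0.0726·25 + 0.0549·17 + 0.1194·27 + 0.0537·88 = 76.0937
  x_3 = 0.0843·45 + 0.0938·64 + 0.1105·46 + 1.0947·68 + 0.1420·25 + 0.0259·17 + 0.1292·27 + 0.0596·88 = 102.0416
  x_4 = 0.1674·45 + 0.1449·64 + 0.0559·46 + 0.1077·68 + 1.1474·25 + 0.0286·17 + 0.0679·27 + 0.1068·88 = 67.1041
  x_5 = 0.0887·45 + 0.1445·64 + 0.1241·46 + 0.1000·68 + 0.0930·25 + 1.0293·17 + 0.1433·27 + 0.0803·88 = 56.5072
  x_6 = 0.1540·45 + 0.1186·64 + 0.1474·46 + 0.1319·68 + 0.1611·25 + 0.0289·17 + 1.1057·27 + 0.0483·88 = 68.8914
  x_7 = 0.1603·45 + 0.1138·64 + 0.0691·46 + 0.0852·68 + 0.1336·25 + 0.0655·17 + 0.0979·27 + 1.0546·88 = 123.3696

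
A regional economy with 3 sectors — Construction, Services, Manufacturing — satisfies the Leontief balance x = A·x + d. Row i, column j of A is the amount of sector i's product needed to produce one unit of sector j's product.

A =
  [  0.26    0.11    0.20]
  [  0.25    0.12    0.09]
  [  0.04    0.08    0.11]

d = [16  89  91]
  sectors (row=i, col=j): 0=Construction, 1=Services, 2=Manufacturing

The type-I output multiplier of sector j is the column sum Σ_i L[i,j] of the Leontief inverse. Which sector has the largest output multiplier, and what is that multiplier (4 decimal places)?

Construction (1.9640)

Form M = I − A:
  [  0.74   -0.11   -0.20]
  [ -0.25    0.88   -0.09]
  [ -0.04   -0.08    0.89]
Leontief inverse L = M⁻¹:
  [  1.4415    0.2116    0.3453]
  [  0.4200    1.2086    0.2166]
  [  0.1025    0.1181    1.1586]
Total output x = L · d:
  x_0 = 1.4415·16 + 0.2116·89 + 0.3453·91 = 73.3195
  x_1 = 0.4200·16 + 1.2086·89 + 0.2166·91 = 133.9917
  x_2 = 0.1025·16 + 0.1181·89 + 1.1586·91 = 117.5866
Output multipliers (column sums of L):
  Construction: 1.9640
  Services: 1.5383
  Manufacturing: 1.7205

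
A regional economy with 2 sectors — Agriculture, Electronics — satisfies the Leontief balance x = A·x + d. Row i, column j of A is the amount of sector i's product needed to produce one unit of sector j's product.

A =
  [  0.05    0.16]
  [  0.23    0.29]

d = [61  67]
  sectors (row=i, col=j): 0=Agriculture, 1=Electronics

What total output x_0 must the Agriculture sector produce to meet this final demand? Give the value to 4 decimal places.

Form M = I − A:
  [  0.95   -0.16]
  [ -0.23    0.71]
Leontief inverse L = M⁻¹:
  [  1.1134    0.2509]
  [  0.3607    1.4897]
Total output x = L · d:
  x_0 = 1.1134·61 + 0.2509·67 = 84.7264
  x_1 = 0.3607·61 + 1.4897·67 = 121.8128

84.7264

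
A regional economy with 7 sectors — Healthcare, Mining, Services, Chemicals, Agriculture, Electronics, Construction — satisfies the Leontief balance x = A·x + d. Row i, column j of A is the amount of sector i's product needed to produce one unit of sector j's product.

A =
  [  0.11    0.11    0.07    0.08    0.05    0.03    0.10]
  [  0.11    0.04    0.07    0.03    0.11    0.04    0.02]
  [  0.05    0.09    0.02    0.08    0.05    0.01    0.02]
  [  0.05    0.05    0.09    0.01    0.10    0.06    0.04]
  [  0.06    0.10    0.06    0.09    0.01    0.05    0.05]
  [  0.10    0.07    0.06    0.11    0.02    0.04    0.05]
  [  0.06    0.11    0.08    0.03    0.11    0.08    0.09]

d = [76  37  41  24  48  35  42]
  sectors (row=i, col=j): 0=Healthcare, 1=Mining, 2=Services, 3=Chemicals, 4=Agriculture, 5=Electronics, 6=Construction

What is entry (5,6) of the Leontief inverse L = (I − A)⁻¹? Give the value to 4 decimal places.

Form M = I − A:
  [  0.89   -0.11   -0.07   -0.08   -0.05   -0.03   -0.10]
  [ -0.11    0.96   -0.07   -0.03   -0.11   -0.04   -0.02]
  [ -0.05   -0.09    0.98   -0.08   -0.05   -0.01   -0.02]
  [ -0.05   -0.05   -0.09    0.99   -0.10   -0.06   -0.04]
  [ -0.06   -0.10   -0.06   -0.09    0.99   -0.05   -0.05]
  [ -0.10   -0.07   -0.06   -0.11   -0.02    0.96   -0.05]
  [ -0.06   -0.11   -0.08   -0.03   -0.11   -0.08    0.91]
Leontief inverse L = M⁻¹:
  [  1.1895    0.1919    0.1358    0.1368    0.1208    0.0743    0.1547]
  [  0.1700    1.1045    0.1172    0.0804    0.1536    0.0707    0.0614]
  [  0.0955    0.1335    1.0586    0.1109    0.0904    0.0353    0.0485]
  [  0.1051    0.1095    0.1328    1.0577    0.1413    0.0890    0.0760]
  [  0.1200    0.1578    0.1093    0.1319    1.0640    0.0824    0.0878]
  [  0.1641    0.1347    0.1138    0.1558    0.0769    1.0751    0.0936]
  [  0.1398    0.1924    0.1438    0.0930    0.1745    0.1240    1.1421]
Total output x = L · d:
  x_0 = 1.1895·76 + 0.1919·37 + 0.1358·41 + 0.1368·24 + 0.1208·48 + 0.0743·35 + 0.1547·42 = 121.2503
  x_1 = 0.1700·76 + 1.1045·37 + 0.1172·41 + 0.0804·24 + 0.1536·48 + 0.0707·35 + 0.0614·42 = 72.9479
  x_2 = 0.0955·76 + 0.1335·37 + 1.0586·41 + 0.1109·24 + 0.0904·48 + 0.0353·35 + 0.0485·42 = 65.8759
  x_3 = 0.1051·76 + 0.1095·37 + 0.1328·41 + 1.0577·24 + 0.1413·48 + 0.0890·35 + 0.0760·42 = 55.9518
  x_4 = 0.1200·76 + 0.1578·37 + 0.1093·41 + 0.1319·24 + 1.0640·48 + 0.0824·35 + 0.0878·42 = 80.2439
  x_5 = 0.1641·76 + 0.1347·37 + 0.1138·41 + 0.1558·24 + 0.0769·48 + 1.0751·35 + 0.0936·42 = 71.1158
  x_6 = 0.1398·76 + 0.1924·37 + 0.1438·41 + 0.0930·24 + 0.1745·48 + 0.1240·35 + 1.1421·42 = 86.5539

L[5,6] = 0.0936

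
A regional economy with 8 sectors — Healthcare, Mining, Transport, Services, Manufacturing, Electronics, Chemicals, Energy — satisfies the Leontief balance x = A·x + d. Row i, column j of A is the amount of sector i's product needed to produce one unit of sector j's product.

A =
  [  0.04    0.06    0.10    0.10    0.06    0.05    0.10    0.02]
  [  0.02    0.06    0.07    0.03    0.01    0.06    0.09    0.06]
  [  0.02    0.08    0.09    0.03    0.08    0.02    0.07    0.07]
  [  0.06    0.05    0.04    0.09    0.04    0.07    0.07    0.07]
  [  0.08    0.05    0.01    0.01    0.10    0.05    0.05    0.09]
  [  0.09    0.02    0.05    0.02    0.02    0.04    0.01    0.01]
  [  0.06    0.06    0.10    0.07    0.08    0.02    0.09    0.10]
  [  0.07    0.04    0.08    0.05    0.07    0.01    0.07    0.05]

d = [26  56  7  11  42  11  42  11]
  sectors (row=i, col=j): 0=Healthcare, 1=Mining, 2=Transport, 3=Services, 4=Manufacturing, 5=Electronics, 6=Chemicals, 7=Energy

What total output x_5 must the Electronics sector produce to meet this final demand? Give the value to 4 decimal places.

Form M = I − A:
  [  0.96   -0.06   -0.10   -0.10   -0.06   -0.05   -0.10   -0.02]
  [ -0.02    0.94   -0.07   -0.03   -0.01   -0.06   -0.09   -0.06]
  [ -0.02   -0.08    0.91   -0.03   -0.08   -0.02   -0.07   -0.07]
  [ -0.06   -0.05   -0.04    0.91   -0.04   -0.07   -0.07   -0.07]
  [ -0.08   -0.05   -0.01   -0.01    0.90   -0.05   -0.05   -0.09]
  [ -0.09   -0.02   -0.05   -0.02   -0.02    0.96   -0.01   -0.01]
  [ -0.06   -0.06   -0.10   -0.07   -0.08   -0.02    0.91   -0.10]
  [ -0.07   -0.04   -0.08   -0.05   -0.07   -0.01   -0.07    0.95]
Leontief inverse L = M⁻¹:
  [  1.0919    0.1146    0.1676    0.1502    0.1192    0.0891    0.1697    0.0837]
  [  0.0586    1.0998    0.1241    0.0660    0.0528    0.0860    0.1418    0.1055]
  [  0.0642    0.1274    1.1485    0.0687    0.1334    0.0512    0.1309    0.1260]
  [  0.1101    0.0971    0.1019    1.1379    0.0918    0.1057    0.1328    0.1236]
  [  0.1265    0.0917    0.0640    0.0492    1.1504    0.0808    0.1064    0.1378]
  [  0.1143    0.0464    0.0848    0.0460    0.0479    1.0594    0.0442    0.0353]
  [  0.1175    0.1201    0.1760    0.1249    0.1488    0.0603    1.1687    0.1700]
  [  0.1133    0.0867    0.1382    0.0928    0.1233    0.0416    0.1309    1.1034]
Total output x = L · d:
  x_0 = 1.0919·26 + 0.1146·56 + 0.1676·7 + 0.1502·11 + 0.1192·42 + 0.0891·11 + 0.1697·42 + 0.0837·11 = 51.6720
  x_1 = 0.0586·26 + 1.0998·56 + 0.1241·7 + 0.0660·11 + 0.0528·42 + 0.0860·11 + 0.1418·42 + 0.1055·11 = 74.9906
  x_2 = 0.0642·26 + 0.1274·56 + 1.1485·7 + 0.0687·11 + 0.1334·42 + 0.0512·11 + 0.1309·42 + 0.1260·11 = 30.6478
  x_3 = 0.1101·26 + 0.0971·56 + 0.1019·7 + 1.1379·11 + 0.0918·42 + 0.1057·11 + 0.1328·42 + 0.1236·11 = 33.4867
  x_4 = 0.1265·26 + 0.0917·56 + 0.0640·7 + 0.0492·11 + 1.1504·42 + 0.0808·11 + 0.1064·42 + 0.1378·11 = 64.6024
  x_5 = 0.1143·26 + 0.0464·56 + 0.0848·7 + 0.0460·11 + 0.0479·42 + 1.0594·11 + 0.0442·42 + 0.0353·11 = 22.5809
  x_6 = 0.1175·26 + 0.1201·56 + 0.1760·7 + 0.1249·11 + 0.1488·42 + 0.0603·11 + 1.1687·42 + 0.1700·11 = 70.2578
  x_7 = 0.1133·26 + 0.0867·56 + 0.1382·7 + 0.0928·11 + 0.1233·42 + 0.0416·11 + 0.1309·42 + 1.1034·11 = 33.0619

22.5809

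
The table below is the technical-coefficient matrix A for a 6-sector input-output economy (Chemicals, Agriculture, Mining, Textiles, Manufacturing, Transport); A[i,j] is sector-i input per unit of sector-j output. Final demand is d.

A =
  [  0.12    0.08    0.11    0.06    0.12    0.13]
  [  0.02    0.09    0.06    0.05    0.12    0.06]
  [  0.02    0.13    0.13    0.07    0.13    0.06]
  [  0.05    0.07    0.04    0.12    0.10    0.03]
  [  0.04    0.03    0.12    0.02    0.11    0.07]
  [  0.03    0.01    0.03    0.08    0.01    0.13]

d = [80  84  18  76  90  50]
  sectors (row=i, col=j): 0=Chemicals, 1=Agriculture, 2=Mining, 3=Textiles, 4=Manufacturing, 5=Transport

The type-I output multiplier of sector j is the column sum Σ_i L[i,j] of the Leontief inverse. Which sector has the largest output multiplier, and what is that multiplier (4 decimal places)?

Manufacturing (2.0382)

Form M = I − A:
  [  0.88   -0.08   -0.11   -0.06   -0.12   -0.13]
  [ -0.02    0.91   -0.06   -0.05   -0.12   -0.06]
  [ -0.02   -0.13    0.87   -0.07   -0.13   -0.06]
  [ -0.05   -0.07   -0.04    0.88   -0.10   -0.03]
  [ -0.04   -0.03   -0.12   -0.02    0.89   -0.07]
  [ -0.03   -0.01   -0.03   -0.08   -0.01    0.87]
Leontief inverse L = M⁻¹:
  [  1.1696    0.1516    0.2030    0.1298    0.2249    0.2218]
  [  0.0460    1.1343    0.1180    0.0914    0.1879    0.1115]
  [  0.0539    0.1965    1.2113    0.1280    0.2265    0.1278]
  [  0.0819    0.1178    0.0989    1.1679    0.1735    0.0814]
  [  0.0672    0.0771    0.1835    0.0617    1.1782    0.1249]
  [  0.0510    0.0368    0.0613    0.1180    0.0472    1.1717]
Total output x = L · d:
  x_0 = 1.1696·80 + 0.1516·84 + 0.2030·18 + 0.1298·76 + 0.2249·90 + 0.2218·50 = 151.1485
  x_1 = 0.0460·80 + 1.1343·84 + 0.1180·18 + 0.0914·76 + 0.1879·90 + 0.1115·50 = 130.5103
  x_2 = 0.0539·80 + 0.1965·84 + 1.2113·18 + 0.1280·76 + 0.2265·90 + 0.1278·50 = 79.1242
  x_3 = 0.0819·80 + 0.1178·84 + 0.0989·18 + 1.1679·76 + 0.1735·90 + 0.0814·50 = 126.6743
  x_4 = 0.0672·80 + 0.0771·84 + 0.1835·18 + 0.0617·76 + 1.1782·90 + 0.1249·50 = 132.1294
  x_5 = 0.0510·80 + 0.0368·84 + 0.0613·18 + 0.1180·76 + 0.0472·90 + 1.1717·50 = 80.0788
Output multipliers (column sums of L):
  Chemicals: 1.4697
  Agriculture: 1.7140
  Mining: 1.8760
  Textiles: 1.6967
  Manufacturing: 2.0382
  Transport: 1.8391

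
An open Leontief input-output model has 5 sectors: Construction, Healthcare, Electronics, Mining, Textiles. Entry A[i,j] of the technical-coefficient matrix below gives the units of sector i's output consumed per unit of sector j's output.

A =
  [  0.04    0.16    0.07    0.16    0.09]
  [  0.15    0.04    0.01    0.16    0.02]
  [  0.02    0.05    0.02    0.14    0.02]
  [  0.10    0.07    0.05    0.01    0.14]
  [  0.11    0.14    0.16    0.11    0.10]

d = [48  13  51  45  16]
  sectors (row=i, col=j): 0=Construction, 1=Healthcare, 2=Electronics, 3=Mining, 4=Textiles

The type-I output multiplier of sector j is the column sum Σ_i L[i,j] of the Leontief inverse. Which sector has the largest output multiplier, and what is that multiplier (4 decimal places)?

Form M = I − A:
  [  0.96   -0.16   -0.07   -0.16   -0.09]
  [ -0.15    0.96   -0.01   -0.16   -0.02]
  [ -0.02   -0.05    0.98   -0.14   -0.02]
  [ -0.10   -0.07   -0.05    0.99   -0.14]
  [ -0.11   -0.14   -0.16   -0.11    0.90]
Leontief inverse L = M⁻¹:
  [  1.1260    0.2360    0.1220    0.2552    0.1603]
  [  0.2074    1.1076    0.0512    0.2289    0.0821]
  [  0.0605    0.0860    1.0443    0.1779    0.0588]
  [  0.1598    0.1395    0.0999    1.0939    0.1915]
  [  0.2002    0.2335    0.2207    0.2321    1.1773]
Total output x = L · d:
  x_0 = 1.1260·48 + 0.2360·13 + 0.1220·51 + 0.2552·45 + 0.1603·16 = 77.3882
  x_1 = 0.2074·48 + 1.1076·13 + 0.0512·51 + 0.2289·45 + 0.0821·16 = 38.5755
  x_2 = 0.0605·48 + 0.0860·13 + 1.0443·51 + 0.1779·45 + 0.0588·16 = 66.2258
  x_3 = 0.1598·48 + 0.1395·13 + 0.0999·51 + 1.0939·45 + 0.1915·16 = 66.8646
  x_4 = 0.2002·48 + 0.2335·13 + 0.2207·51 + 0.2321·45 + 1.1773·16 = 53.1828
Output multipliers (column sums of L):
  Construction: 1.7538
  Healthcare: 1.8026
  Electronics: 1.5381
  Mining: 1.9879
  Textiles: 1.6700

Mining (1.9879)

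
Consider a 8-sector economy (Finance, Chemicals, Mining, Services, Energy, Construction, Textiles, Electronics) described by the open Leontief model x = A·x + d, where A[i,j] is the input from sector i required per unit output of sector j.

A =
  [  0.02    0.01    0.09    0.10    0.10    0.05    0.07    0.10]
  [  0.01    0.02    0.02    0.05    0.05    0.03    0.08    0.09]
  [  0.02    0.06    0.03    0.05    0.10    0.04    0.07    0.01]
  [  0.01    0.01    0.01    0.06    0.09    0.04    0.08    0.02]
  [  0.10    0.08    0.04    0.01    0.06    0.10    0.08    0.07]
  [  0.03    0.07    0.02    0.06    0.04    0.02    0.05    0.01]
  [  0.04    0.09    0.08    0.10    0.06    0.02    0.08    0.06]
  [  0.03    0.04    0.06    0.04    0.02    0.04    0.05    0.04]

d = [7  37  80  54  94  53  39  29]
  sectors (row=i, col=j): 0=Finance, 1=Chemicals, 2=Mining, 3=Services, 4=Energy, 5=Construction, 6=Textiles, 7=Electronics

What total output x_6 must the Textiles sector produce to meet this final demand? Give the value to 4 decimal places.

Form M = I − A:
  [  0.98   -0.01   -0.09   -0.10   -0.10   -0.05   -0.07   -0.10]
  [ -0.01    0.98   -0.02   -0.05   -0.05   -0.03   -0.08   -0.09]
  [ -0.02   -0.06    0.97   -0.05   -0.10   -0.04   -0.07   -0.01]
  [ -0.01   -0.01   -0.01    0.94   -0.09   -0.04   -0.08   -0.02]
  [ -0.10   -0.08   -0.04   -0.01    0.94   -0.10   -0.08   -0.07]
  [ -0.03   -0.07   -0.02   -0.06   -0.04    0.98   -0.05   -0.01]
  [ -0.04   -0.09   -0.08   -0.10   -0.06   -0.02    0.92   -0.06]
  [ -0.03   -0.04   -0.06   -0.04   -0.02   -0.04   -0.05    0.96]
Leontief inverse L = M⁻¹:
  [  1.0539    0.0578    0.1287    0.1499    0.1587    0.0916    0.1345    0.1406]
  [  0.0315    1.0514    0.0475    0.0842    0.0850    0.0552    0.1216    0.1185]
  [  0.0464    0.0956    1.0580    0.0869    0.1424    0.0708    0.1186    0.0452]
  [  0.0335    0.0416    0.0347    1.0919    0.1256    0.0662    0.1209    0.0479]
  [  0.1315    0.1264    0.0837    0.0664    1.1175    0.1386    0.1443    0.1198]
  [  0.0469    0.0940    0.0413    0.0904    0.0738    1.0419    0.0878    0.0377]
  [  0.0692    0.1328    0.1178    0.1520    0.1193    0.0584    1.1452    0.1049]
  [  0.0468    0.0668    0.0832    0.0722    0.0552    0.0617    0.0880    1.0653]
Total output x = L · d:
  x_0 = 1.0539·7 + 0.0578·37 + 0.1287·80 + 0.1499·54 + 0.1587·94 + 0.0916·53 + 0.1345·39 + 0.1406·29 = 57.0006
  x_1 = 0.0315·7 + 1.0514·37 + 0.0475·80 + 0.0842·54 + 0.0850·94 + 0.0552·53 + 0.1216·39 + 0.1185·29 = 66.5583
  x_2 = 0.0464·7 + 0.0956·37 + 1.0580·80 + 0.0869·54 + 0.1424·94 + 0.0708·53 + 0.1186·39 + 0.0452·29 = 116.2668
  x_3 = 0.0335·7 + 0.0416·37 + 0.0347·80 + 1.0919·54 + 0.1256·94 + 0.0662·53 + 0.1209·39 + 0.0479·29 = 84.9311
  x_4 = 0.1315·7 + 0.1264·37 + 0.0837·80 + 0.0664·54 + 1.1175·94 + 0.1386·53 + 0.1443·39 + 0.1198·29 = 137.3679
  x_5 = 0.0469·7 + 0.0940·37 + 0.0413·80 + 0.0904·54 + 0.0738·94 + 1.0419·53 + 0.0878·39 + 0.0377·29 = 78.6725
  x_6 = 0.0692·7 + 0.1328·37 + 0.1178·80 + 0.1520·54 + 0.1193·94 + 0.0584·53 + 1.1452·39 + 0.1049·29 = 85.0528
  x_7 = 0.0468·7 + 0.0668·37 + 0.0832·80 + 0.0722·54 + 0.0552·94 + 0.0617·53 + 0.0880·39 + 1.0653·29 = 56.1380

85.0528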